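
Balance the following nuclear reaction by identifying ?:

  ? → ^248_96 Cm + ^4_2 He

Conserve mass number: A = 248 + 4, so A = 252.
Conserve atomic number: Z = 96 + 2, so Z = 98.
Z = 98 is californium, so the species is ^252_98 Cf.

Cf-252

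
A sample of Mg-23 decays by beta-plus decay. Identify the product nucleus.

Beta-plus decay: mass number changes by +0, atomic number by -1.
A: 23 = 23; Z: 12 − 1 = 11.
Z = 11 is sodium, so the daughter is Na-23.

Na-23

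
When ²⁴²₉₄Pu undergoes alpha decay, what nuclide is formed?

U-238

Alpha decay: mass number changes by -4, atomic number by -2.
A: 242 − 4 = 238; Z: 94 − 2 = 92.
Z = 92 is uranium, so the daughter is ²³⁸₉₂U.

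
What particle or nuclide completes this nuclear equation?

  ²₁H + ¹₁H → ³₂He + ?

gamma ray

Conserve mass number: 2 + 1 = 3 + A, so A = 0.
Conserve atomic number: 1 + 1 = 2 + Z, so Z = 0.
A = 0 and Z = 0 is ⁰₀γ — a gamma ray.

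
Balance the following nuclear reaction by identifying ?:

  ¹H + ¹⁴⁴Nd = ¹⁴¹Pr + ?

Conserve mass number: 1 + 144 = 141 + A, so A = 4.
Conserve atomic number: 1 + 60 = 59 + Z, so Z = 2.
A = 4 and Z = 2 is ⁴He — an alpha particle.

alpha particle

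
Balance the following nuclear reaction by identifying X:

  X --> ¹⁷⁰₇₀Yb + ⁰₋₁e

Tm-170

Conserve mass number: A = 170 + 0, so A = 170.
Conserve atomic number: Z = 70 − 1, so Z = 69.
Z = 69 is thulium, so the species is ¹⁷⁰₆₉Tm.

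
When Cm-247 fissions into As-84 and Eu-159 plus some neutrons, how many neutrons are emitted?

4

Conserve mass number: 247 = 84 + 159 + k, so k = 247 − 243 = 4.
Check atomic number: 96 = 33 + 63 + 0 = 96. ✓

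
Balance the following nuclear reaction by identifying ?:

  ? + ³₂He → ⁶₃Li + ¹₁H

alpha particle

Conserve mass number: A + 3 = 6 + 1, so A = 4.
Conserve atomic number: Z + 2 = 3 + 1, so Z = 2.
A = 4 and Z = 2 is ⁴₂He — an alpha particle.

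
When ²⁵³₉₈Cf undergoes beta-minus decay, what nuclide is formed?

Es-253

Beta-minus decay: mass number changes by +0, atomic number by +1.
A: 253 = 253; Z: 98 + 1 = 99.
Z = 99 is einsteinium, so the daughter is ²⁵³₉₉Es.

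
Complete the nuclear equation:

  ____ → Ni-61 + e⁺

Cu-61

Conserve mass number: A = 61 + 0, so A = 61.
Conserve atomic number: Z = 28 + 1, so Z = 29.
Z = 29 is copper, so the species is Cu-61.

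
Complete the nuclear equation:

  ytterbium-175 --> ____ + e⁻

Conserve mass number: 175 = A + 0, so A = 175.
Conserve atomic number: 70 = Z − 1, so Z = 71.
Z = 71 is lutetium, so the species is lutetium-175.

Lu-175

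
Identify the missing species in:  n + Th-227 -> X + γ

Conserve mass number: 1 + 227 = A + 0, so A = 228.
Conserve atomic number: 0 + 90 = Z + 0, so Z = 90.
Z = 90 is thorium, so the species is Th-228.

Th-228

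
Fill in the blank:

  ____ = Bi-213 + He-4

At-217

Conserve mass number: A = 213 + 4, so A = 217.
Conserve atomic number: Z = 83 + 2, so Z = 85.
Z = 85 is astatine, so the species is At-217.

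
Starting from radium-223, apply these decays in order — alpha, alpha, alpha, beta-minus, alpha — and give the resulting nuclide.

Start: (A, Z) = (223, 88).
After α: (219, 86).
After α: (215, 84).
After α: (211, 82).
After β⁻: (211, 83).
After α: (207, 81).
Z = 81 is thallium.

Tl-207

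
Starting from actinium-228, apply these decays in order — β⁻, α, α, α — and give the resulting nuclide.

Po-216

Start: (A, Z) = (228, 89).
After β⁻: (228, 90).
After α: (224, 88).
After α: (220, 86).
After α: (216, 84).
Z = 84 is polonium.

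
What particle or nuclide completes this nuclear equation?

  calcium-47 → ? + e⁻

Sc-47

Conserve mass number: 47 = A + 0, so A = 47.
Conserve atomic number: 20 = Z − 1, so Z = 21.
Z = 21 is scandium, so the species is scandium-47.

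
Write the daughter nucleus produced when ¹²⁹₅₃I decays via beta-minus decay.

Xe-129

Beta-minus decay: mass number changes by +0, atomic number by +1.
A: 129 = 129; Z: 53 + 1 = 54.
Z = 54 is xenon, so the daughter is ¹²⁹₅₄Xe.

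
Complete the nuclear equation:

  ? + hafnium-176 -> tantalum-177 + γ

Conserve mass number: A + 176 = 177 + 0, so A = 1.
Conserve atomic number: Z + 72 = 73 + 0, so Z = 1.
A = 1 and Z = 1 is hydrogen-1 — a proton.

proton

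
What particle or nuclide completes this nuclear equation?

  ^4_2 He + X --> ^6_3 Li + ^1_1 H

He-3

Conserve mass number: 4 + A = 6 + 1, so A = 3.
Conserve atomic number: 2 + Z = 3 + 1, so Z = 2.
Z = 2 is helium, so the species is ^3_2 He.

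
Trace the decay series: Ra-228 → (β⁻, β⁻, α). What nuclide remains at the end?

Start: (A, Z) = (228, 88).
After β⁻: (228, 89).
After β⁻: (228, 90).
After α: (224, 88).
Z = 88 is radium.

Ra-224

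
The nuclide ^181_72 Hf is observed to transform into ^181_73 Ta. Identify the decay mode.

beta-minus decay

ΔA = 181 − 181 = 0; ΔZ = 73 − 72 = +1.
A is unchanged and Z rises by 1 — a neutron has become a proton (β⁻ decay).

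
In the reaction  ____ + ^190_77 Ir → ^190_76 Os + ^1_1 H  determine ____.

Conserve mass number: A + 190 = 190 + 1, so A = 1.
Conserve atomic number: Z + 77 = 76 + 1, so Z = 0.
A = 1 and Z = 0 is ^1_0 n — a neutron.

neutron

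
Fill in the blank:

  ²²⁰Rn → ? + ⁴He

Conserve mass number: 220 = A + 4, so A = 216.
Conserve atomic number: 86 = Z + 2, so Z = 84.
Z = 84 is polonium, so the species is ²¹⁶Po.

Po-216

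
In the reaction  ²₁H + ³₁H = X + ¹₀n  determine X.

He-4

Conserve mass number: 2 + 3 = A + 1, so A = 4.
Conserve atomic number: 1 + 1 = Z + 0, so Z = 2.
A = 4 and Z = 2 is ⁴₂He — an alpha particle.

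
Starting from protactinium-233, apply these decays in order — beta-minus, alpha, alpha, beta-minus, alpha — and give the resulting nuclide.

Fr-221

Start: (A, Z) = (233, 91).
After β⁻: (233, 92).
After α: (229, 90).
After α: (225, 88).
After β⁻: (225, 89).
After α: (221, 87).
Z = 87 is francium.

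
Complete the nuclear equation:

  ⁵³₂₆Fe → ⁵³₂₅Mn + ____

positron

Conserve mass number: 53 = 53 + A, so A = 0.
Conserve atomic number: 26 = 25 + Z, so Z = 1.
A = 0 and Z = 1 is ⁰₁e — a positron.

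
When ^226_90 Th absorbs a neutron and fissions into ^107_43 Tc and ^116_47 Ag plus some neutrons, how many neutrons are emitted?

Conserve mass number: 227 = 107 + 116 + k, so k = 227 − 223 = 4.
Check atomic number: 90 = 43 + 47 + 0 = 90. ✓

4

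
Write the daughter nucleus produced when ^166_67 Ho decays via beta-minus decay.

Beta-minus decay: mass number changes by +0, atomic number by +1.
A: 166 = 166; Z: 67 + 1 = 68.
Z = 68 is erbium, so the daughter is ^166_68 Er.

Er-166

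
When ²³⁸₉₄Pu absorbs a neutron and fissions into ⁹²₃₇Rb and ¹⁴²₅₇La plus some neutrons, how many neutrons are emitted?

Conserve mass number: 239 = 92 + 142 + k, so k = 239 − 234 = 5.
Check atomic number: 94 = 37 + 57 + 0 = 94. ✓

5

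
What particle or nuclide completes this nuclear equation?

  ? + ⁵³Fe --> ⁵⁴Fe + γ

Conserve mass number: A + 53 = 54 + 0, so A = 1.
Conserve atomic number: Z + 26 = 26 + 0, so Z = 0.
A = 1 and Z = 0 is ¹n — a neutron.

neutron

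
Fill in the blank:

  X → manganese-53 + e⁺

Fe-53

Conserve mass number: A = 53 + 0, so A = 53.
Conserve atomic number: Z = 25 + 1, so Z = 26.
Z = 26 is iron, so the species is iron-53.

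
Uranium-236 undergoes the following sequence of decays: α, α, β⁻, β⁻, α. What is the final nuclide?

Start: (A, Z) = (236, 92).
After α: (232, 90).
After α: (228, 88).
After β⁻: (228, 89).
After β⁻: (228, 90).
After α: (224, 88).
Z = 88 is radium.

Ra-224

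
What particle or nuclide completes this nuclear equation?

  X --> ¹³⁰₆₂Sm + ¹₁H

Conserve mass number: A = 130 + 1, so A = 131.
Conserve atomic number: Z = 62 + 1, so Z = 63.
Z = 63 is europium, so the species is ¹³¹₆₃Eu.

Eu-131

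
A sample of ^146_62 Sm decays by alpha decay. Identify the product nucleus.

Nd-142

Alpha decay: mass number changes by -4, atomic number by -2.
A: 146 − 4 = 142; Z: 62 − 2 = 60.
Z = 60 is neodymium, so the daughter is ^142_60 Nd.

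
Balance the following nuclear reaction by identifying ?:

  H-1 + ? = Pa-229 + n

Th-229

Conserve mass number: 1 + A = 229 + 1, so A = 229.
Conserve atomic number: 1 + Z = 91 + 0, so Z = 90.
Z = 90 is thorium, so the species is Th-229.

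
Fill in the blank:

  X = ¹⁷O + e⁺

Conserve mass number: A = 17 + 0, so A = 17.
Conserve atomic number: Z = 8 + 1, so Z = 9.
Z = 9 is fluorine, so the species is ¹⁷F.

F-17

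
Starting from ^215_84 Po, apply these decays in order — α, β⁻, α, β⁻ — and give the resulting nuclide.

Start: (A, Z) = (215, 84).
After α: (211, 82).
After β⁻: (211, 83).
After α: (207, 81).
After β⁻: (207, 82).
Z = 82 is lead.

Pb-207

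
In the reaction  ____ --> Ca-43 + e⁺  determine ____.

Sc-43

Conserve mass number: A = 43 + 0, so A = 43.
Conserve atomic number: Z = 20 + 1, so Z = 21.
Z = 21 is scandium, so the species is Sc-43.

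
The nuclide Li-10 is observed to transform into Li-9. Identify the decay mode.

neutron emission

ΔA = 9 − 10 = -1; ΔZ = 3 − 3 = +0.
A drops by 1 with Z unchanged — a neutron was emitted.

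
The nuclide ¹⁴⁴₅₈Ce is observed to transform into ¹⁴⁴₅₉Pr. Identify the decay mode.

ΔA = 144 − 144 = 0; ΔZ = 59 − 58 = +1.
A is unchanged and Z rises by 1 — a neutron has become a proton (β⁻ decay).

beta-minus decay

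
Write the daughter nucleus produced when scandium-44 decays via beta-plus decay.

Beta-plus decay: mass number changes by +0, atomic number by -1.
A: 44 = 44; Z: 21 − 1 = 20.
Z = 20 is calcium, so the daughter is calcium-44.

Ca-44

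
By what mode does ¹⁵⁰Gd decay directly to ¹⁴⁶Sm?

alpha decay

ΔA = 146 − 150 = -4; ΔZ = 62 − 64 = -2.
A drops by 4 and Z drops by 2 — the signature of alpha emission.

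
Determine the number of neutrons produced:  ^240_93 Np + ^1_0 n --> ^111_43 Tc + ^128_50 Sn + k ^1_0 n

2

Conserve mass number: 241 = 111 + 128 + k, so k = 241 − 239 = 2.
Check atomic number: 93 = 43 + 50 + 0 = 93. ✓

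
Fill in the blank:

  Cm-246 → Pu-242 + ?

alpha particle

Conserve mass number: 246 = 242 + A, so A = 4.
Conserve atomic number: 96 = 94 + Z, so Z = 2.
A = 4 and Z = 2 is He-4 — an alpha particle.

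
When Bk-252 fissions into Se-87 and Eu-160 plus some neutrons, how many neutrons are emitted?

Conserve mass number: 252 = 87 + 160 + k, so k = 252 − 247 = 5.
Check atomic number: 97 = 34 + 63 + 0 = 97. ✓

5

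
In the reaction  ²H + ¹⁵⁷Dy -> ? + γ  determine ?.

Conserve mass number: 2 + 157 = A + 0, so A = 159.
Conserve atomic number: 1 + 66 = Z + 0, so Z = 67.
Z = 67 is holmium, so the species is ¹⁵⁹Ho.

Ho-159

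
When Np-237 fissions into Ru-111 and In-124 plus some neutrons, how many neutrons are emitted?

Conserve mass number: 237 = 111 + 124 + k, so k = 237 − 235 = 2.
Check atomic number: 93 = 44 + 49 + 0 = 93. ✓

2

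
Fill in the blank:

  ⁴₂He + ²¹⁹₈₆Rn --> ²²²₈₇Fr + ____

proton

Conserve mass number: 4 + 219 = 222 + A, so A = 1.
Conserve atomic number: 2 + 86 = 87 + Z, so Z = 1.
A = 1 and Z = 1 is ¹₁H — a proton.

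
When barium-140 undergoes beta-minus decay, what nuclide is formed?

Beta-minus decay: mass number changes by +0, atomic number by +1.
A: 140 = 140; Z: 56 + 1 = 57.
Z = 57 is lanthanum, so the daughter is lanthanum-140.

La-140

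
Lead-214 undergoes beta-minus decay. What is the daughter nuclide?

Beta-minus decay: mass number changes by +0, atomic number by +1.
A: 214 = 214; Z: 82 + 1 = 83.
Z = 83 is bismuth, so the daughter is bismuth-214.

Bi-214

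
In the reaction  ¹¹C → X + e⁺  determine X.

Conserve mass number: 11 = A + 0, so A = 11.
Conserve atomic number: 6 = Z + 1, so Z = 5.
Z = 5 is boron, so the species is ¹¹B.

B-11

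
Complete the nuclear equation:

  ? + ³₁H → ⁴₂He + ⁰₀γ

Conserve mass number: A + 3 = 4 + 0, so A = 1.
Conserve atomic number: Z + 1 = 2 + 0, so Z = 1.
A = 1 and Z = 1 is ¹₁H — a proton.

proton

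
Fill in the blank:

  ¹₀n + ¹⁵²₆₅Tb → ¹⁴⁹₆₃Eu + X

Conserve mass number: 1 + 152 = 149 + A, so A = 4.
Conserve atomic number: 0 + 65 = 63 + Z, so Z = 2.
A = 4 and Z = 2 is ⁴₂He — an alpha particle.

alpha particle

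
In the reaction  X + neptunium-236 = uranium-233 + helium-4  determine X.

Conserve mass number: A + 236 = 233 + 4, so A = 1.
Conserve atomic number: Z + 93 = 92 + 2, so Z = 1.
A = 1 and Z = 1 is hydrogen-1 — a proton.

proton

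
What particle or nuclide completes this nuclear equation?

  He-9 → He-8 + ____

Conserve mass number: 9 = 8 + A, so A = 1.
Conserve atomic number: 2 = 2 + Z, so Z = 0.
A = 1 and Z = 0 is n — a neutron.

neutron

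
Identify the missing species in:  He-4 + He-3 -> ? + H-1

Li-6

Conserve mass number: 4 + 3 = A + 1, so A = 6.
Conserve atomic number: 2 + 2 = Z + 1, so Z = 3.
Z = 3 is lithium, so the species is Li-6.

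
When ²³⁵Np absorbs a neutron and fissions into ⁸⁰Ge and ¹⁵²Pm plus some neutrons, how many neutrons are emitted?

Conserve mass number: 236 = 80 + 152 + k, so k = 236 − 232 = 4.
Check atomic number: 93 = 32 + 61 + 0 = 93. ✓

4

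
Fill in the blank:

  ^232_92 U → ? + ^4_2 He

Conserve mass number: 232 = A + 4, so A = 228.
Conserve atomic number: 92 = Z + 2, so Z = 90.
Z = 90 is thorium, so the species is ^228_90 Th.

Th-228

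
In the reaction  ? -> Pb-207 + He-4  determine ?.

Conserve mass number: A = 207 + 4, so A = 211.
Conserve atomic number: Z = 82 + 2, so Z = 84.
Z = 84 is polonium, so the species is Po-211.

Po-211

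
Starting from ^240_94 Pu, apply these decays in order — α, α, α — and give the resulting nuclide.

Start: (A, Z) = (240, 94).
After α: (236, 92).
After α: (232, 90).
After α: (228, 88).
Z = 88 is radium.

Ra-228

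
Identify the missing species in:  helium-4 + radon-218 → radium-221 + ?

neutron

Conserve mass number: 4 + 218 = 221 + A, so A = 1.
Conserve atomic number: 2 + 86 = 88 + Z, so Z = 0.
A = 1 and Z = 0 is neutron — a neutron.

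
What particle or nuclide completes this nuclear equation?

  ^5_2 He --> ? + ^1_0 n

He-4

Conserve mass number: 5 = A + 1, so A = 4.
Conserve atomic number: 2 = Z + 0, so Z = 2.
A = 4 and Z = 2 is ^4_2 He — an alpha particle.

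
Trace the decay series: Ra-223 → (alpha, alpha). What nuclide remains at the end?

Po-215

Start: (A, Z) = (223, 88).
After α: (219, 86).
After α: (215, 84).
Z = 84 is polonium.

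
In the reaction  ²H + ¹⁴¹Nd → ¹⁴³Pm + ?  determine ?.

gamma ray

Conserve mass number: 2 + 141 = 143 + A, so A = 0.
Conserve atomic number: 1 + 60 = 61 + Z, so Z = 0.
A = 0 and Z = 0 is γ — a gamma ray.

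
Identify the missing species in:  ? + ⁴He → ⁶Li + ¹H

He-3

Conserve mass number: A + 4 = 6 + 1, so A = 3.
Conserve atomic number: Z + 2 = 3 + 1, so Z = 2.
Z = 2 is helium, so the species is ³He.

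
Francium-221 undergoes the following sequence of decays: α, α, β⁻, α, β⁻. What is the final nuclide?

Start: (A, Z) = (221, 87).
After α: (217, 85).
After α: (213, 83).
After β⁻: (213, 84).
After α: (209, 82).
After β⁻: (209, 83).
Z = 83 is bismuth.

Bi-209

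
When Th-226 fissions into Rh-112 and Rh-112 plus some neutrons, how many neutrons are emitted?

2

Conserve mass number: 226 = 112 + 112 + k, so k = 226 − 224 = 2.
Check atomic number: 90 = 45 + 45 + 0 = 90. ✓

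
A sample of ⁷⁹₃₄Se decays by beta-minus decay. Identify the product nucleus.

Beta-minus decay: mass number changes by +0, atomic number by +1.
A: 79 = 79; Z: 34 + 1 = 35.
Z = 35 is bromine, so the daughter is ⁷⁹₃₅Br.

Br-79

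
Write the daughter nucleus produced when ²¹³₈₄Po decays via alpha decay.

Pb-209

Alpha decay: mass number changes by -4, atomic number by -2.
A: 213 − 4 = 209; Z: 84 − 2 = 82.
Z = 82 is lead, so the daughter is ²⁰⁹₈₂Pb.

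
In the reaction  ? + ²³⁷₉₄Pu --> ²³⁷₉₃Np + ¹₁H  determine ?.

Conserve mass number: A + 237 = 237 + 1, so A = 1.
Conserve atomic number: Z + 94 = 93 + 1, so Z = 0.
A = 1 and Z = 0 is ¹₀n — a neutron.

neutron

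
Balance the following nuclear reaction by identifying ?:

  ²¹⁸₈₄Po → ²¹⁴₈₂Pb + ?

Conserve mass number: 218 = 214 + A, so A = 4.
Conserve atomic number: 84 = 82 + Z, so Z = 2.
A = 4 and Z = 2 is ⁴₂He — an alpha particle.

alpha particle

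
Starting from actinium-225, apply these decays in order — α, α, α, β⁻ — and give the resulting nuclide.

Po-213

Start: (A, Z) = (225, 89).
After α: (221, 87).
After α: (217, 85).
After α: (213, 83).
After β⁻: (213, 84).
Z = 84 is polonium.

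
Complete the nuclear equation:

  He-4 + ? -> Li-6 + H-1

Conserve mass number: 4 + A = 6 + 1, so A = 3.
Conserve atomic number: 2 + Z = 3 + 1, so Z = 2.
Z = 2 is helium, so the species is He-3.

He-3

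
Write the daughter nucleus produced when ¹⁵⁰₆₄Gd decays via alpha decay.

Sm-146

Alpha decay: mass number changes by -4, atomic number by -2.
A: 150 − 4 = 146; Z: 64 − 2 = 62.
Z = 62 is samarium, so the daughter is ¹⁴⁶₆₂Sm.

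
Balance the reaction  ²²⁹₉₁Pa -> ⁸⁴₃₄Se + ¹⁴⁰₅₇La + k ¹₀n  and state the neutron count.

Conserve mass number: 229 = 84 + 140 + k, so k = 229 − 224 = 5.
Check atomic number: 91 = 34 + 57 + 0 = 91. ✓

5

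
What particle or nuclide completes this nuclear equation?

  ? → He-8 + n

He-9

Conserve mass number: A = 8 + 1, so A = 9.
Conserve atomic number: Z = 2 + 0, so Z = 2.
Z = 2 is helium, so the species is He-9.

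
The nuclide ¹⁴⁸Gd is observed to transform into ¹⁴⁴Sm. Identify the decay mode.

alpha decay

ΔA = 144 − 148 = -4; ΔZ = 62 − 64 = -2.
A drops by 4 and Z drops by 2 — the signature of alpha emission.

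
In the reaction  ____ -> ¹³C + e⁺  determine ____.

N-13

Conserve mass number: A = 13 + 0, so A = 13.
Conserve atomic number: Z = 6 + 1, so Z = 7.
Z = 7 is nitrogen, so the species is ¹³N.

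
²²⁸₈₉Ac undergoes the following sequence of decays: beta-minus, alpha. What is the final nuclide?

Ra-224

Start: (A, Z) = (228, 89).
After β⁻: (228, 90).
After α: (224, 88).
Z = 88 is radium.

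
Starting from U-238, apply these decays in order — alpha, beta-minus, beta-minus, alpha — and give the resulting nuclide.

Th-230

Start: (A, Z) = (238, 92).
After α: (234, 90).
After β⁻: (234, 91).
After β⁻: (234, 92).
After α: (230, 90).
Z = 90 is thorium.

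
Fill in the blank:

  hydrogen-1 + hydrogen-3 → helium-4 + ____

gamma ray

Conserve mass number: 1 + 3 = 4 + A, so A = 0.
Conserve atomic number: 1 + 1 = 2 + Z, so Z = 0.
A = 0 and Z = 0 is γ — a gamma ray.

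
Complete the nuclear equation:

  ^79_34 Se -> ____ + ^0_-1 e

Br-79

Conserve mass number: 79 = A + 0, so A = 79.
Conserve atomic number: 34 = Z − 1, so Z = 35.
Z = 35 is bromine, so the species is ^79_35 Br.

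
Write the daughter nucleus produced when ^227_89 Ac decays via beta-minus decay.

Beta-minus decay: mass number changes by +0, atomic number by +1.
A: 227 = 227; Z: 89 + 1 = 90.
Z = 90 is thorium, so the daughter is ^227_90 Th.

Th-227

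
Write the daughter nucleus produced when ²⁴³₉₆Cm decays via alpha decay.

Pu-239

Alpha decay: mass number changes by -4, atomic number by -2.
A: 243 − 4 = 239; Z: 96 − 2 = 94.
Z = 94 is plutonium, so the daughter is ²³⁹₉₄Pu.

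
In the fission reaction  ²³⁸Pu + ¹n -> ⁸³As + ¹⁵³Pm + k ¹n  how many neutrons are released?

Conserve mass number: 239 = 83 + 153 + k, so k = 239 − 236 = 3.
Check atomic number: 94 = 33 + 61 + 0 = 94. ✓

3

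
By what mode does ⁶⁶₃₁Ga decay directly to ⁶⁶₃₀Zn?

ΔA = 66 − 66 = 0; ΔZ = 30 − 31 = -1.
A is unchanged and Z drops by 1 — a proton has become a neutron (β⁺ emission or electron capture).

beta-plus decay or electron capture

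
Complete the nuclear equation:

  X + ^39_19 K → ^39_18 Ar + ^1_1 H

neutron

Conserve mass number: A + 39 = 39 + 1, so A = 1.
Conserve atomic number: Z + 19 = 18 + 1, so Z = 0.
A = 1 and Z = 0 is ^1_0 n — a neutron.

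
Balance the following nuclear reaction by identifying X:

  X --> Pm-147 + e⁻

Nd-147

Conserve mass number: A = 147 + 0, so A = 147.
Conserve atomic number: Z = 61 − 1, so Z = 60.
Z = 60 is neodymium, so the species is Nd-147.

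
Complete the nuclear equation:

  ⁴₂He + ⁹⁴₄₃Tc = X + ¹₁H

Conserve mass number: 4 + 94 = A + 1, so A = 97.
Conserve atomic number: 2 + 43 = Z + 1, so Z = 44.
Z = 44 is ruthenium, so the species is ⁹⁷₄₄Ru.

Ru-97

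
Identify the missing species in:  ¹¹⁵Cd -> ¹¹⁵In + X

beta-minus particle

Conserve mass number: 115 = 115 + A, so A = 0.
Conserve atomic number: 48 = 49 + Z, so Z = -1.
A = 0 and Z = -1 is e⁻ — a beta-minus particle.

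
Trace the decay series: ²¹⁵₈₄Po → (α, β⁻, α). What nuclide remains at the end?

Start: (A, Z) = (215, 84).
After α: (211, 82).
After β⁻: (211, 83).
After α: (207, 81).
Z = 81 is thallium.

Tl-207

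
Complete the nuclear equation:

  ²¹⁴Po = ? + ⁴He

Conserve mass number: 214 = A + 4, so A = 210.
Conserve atomic number: 84 = Z + 2, so Z = 82.
Z = 82 is lead, so the species is ²¹⁰Pb.

Pb-210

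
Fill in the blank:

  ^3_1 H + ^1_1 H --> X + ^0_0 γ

Conserve mass number: 3 + 1 = A + 0, so A = 4.
Conserve atomic number: 1 + 1 = Z + 0, so Z = 2.
A = 4 and Z = 2 is ^4_2 He — an alpha particle.

He-4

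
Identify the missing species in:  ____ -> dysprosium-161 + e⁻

Conserve mass number: A = 161 + 0, so A = 161.
Conserve atomic number: Z = 66 − 1, so Z = 65.
Z = 65 is terbium, so the species is terbium-161.

Tb-161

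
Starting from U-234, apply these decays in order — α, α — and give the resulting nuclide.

Ra-226

Start: (A, Z) = (234, 92).
After α: (230, 90).
After α: (226, 88).
Z = 88 is radium.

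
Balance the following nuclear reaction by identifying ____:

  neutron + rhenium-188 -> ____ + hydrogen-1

Conserve mass number: 1 + 188 = A + 1, so A = 188.
Conserve atomic number: 0 + 75 = Z + 1, so Z = 74.
Z = 74 is tungsten, so the species is tungsten-188.

W-188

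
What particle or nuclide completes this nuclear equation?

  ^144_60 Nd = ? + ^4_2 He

Conserve mass number: 144 = A + 4, so A = 140.
Conserve atomic number: 60 = Z + 2, so Z = 58.
Z = 58 is cerium, so the species is ^140_58 Ce.

Ce-140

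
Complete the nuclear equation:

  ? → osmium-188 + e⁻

Re-188

Conserve mass number: A = 188 + 0, so A = 188.
Conserve atomic number: Z = 76 − 1, so Z = 75.
Z = 75 is rhenium, so the species is rhenium-188.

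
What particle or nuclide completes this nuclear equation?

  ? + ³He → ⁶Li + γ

triton

Conserve mass number: A + 3 = 6 + 0, so A = 3.
Conserve atomic number: Z + 2 = 3 + 0, so Z = 1.
A = 3 and Z = 1 is ³H — a triton.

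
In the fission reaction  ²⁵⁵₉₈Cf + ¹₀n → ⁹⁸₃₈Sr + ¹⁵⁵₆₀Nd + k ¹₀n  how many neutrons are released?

3

Conserve mass number: 256 = 98 + 155 + k, so k = 256 − 253 = 3.
Check atomic number: 98 = 38 + 60 + 0 = 98. ✓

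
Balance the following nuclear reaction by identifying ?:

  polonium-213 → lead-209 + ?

Conserve mass number: 213 = 209 + A, so A = 4.
Conserve atomic number: 84 = 82 + Z, so Z = 2.
A = 4 and Z = 2 is helium-4 — an alpha particle.

alpha particle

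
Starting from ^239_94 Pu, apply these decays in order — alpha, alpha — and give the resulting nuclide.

Start: (A, Z) = (239, 94).
After α: (235, 92).
After α: (231, 90).
Z = 90 is thorium.

Th-231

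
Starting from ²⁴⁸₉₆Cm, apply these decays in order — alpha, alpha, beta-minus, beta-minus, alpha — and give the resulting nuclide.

Start: (A, Z) = (248, 96).
After α: (244, 94).
After α: (240, 92).
After β⁻: (240, 93).
After β⁻: (240, 94).
After α: (236, 92).
Z = 92 is uranium.

U-236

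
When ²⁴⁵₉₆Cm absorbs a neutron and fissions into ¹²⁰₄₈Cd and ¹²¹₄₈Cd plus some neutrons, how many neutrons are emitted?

Conserve mass number: 246 = 120 + 121 + k, so k = 246 − 241 = 5.
Check atomic number: 96 = 48 + 48 + 0 = 96. ✓

5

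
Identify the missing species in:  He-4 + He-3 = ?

Be-7

Conserve mass number: 4 + 3 = A, so A = 7.
Conserve atomic number: 2 + 2 = Z, so Z = 4.
Z = 4 is beryllium, so the species is Be-7.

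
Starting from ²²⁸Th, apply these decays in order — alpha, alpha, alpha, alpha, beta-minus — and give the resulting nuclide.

Bi-212

Start: (A, Z) = (228, 90).
After α: (224, 88).
After α: (220, 86).
After α: (216, 84).
After α: (212, 82).
After β⁻: (212, 83).
Z = 83 is bismuth.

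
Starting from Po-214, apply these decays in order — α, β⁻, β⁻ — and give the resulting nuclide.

Po-210

Start: (A, Z) = (214, 84).
After α: (210, 82).
After β⁻: (210, 83).
After β⁻: (210, 84).
Z = 84 is polonium.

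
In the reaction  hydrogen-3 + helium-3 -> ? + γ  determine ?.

Conserve mass number: 3 + 3 = A + 0, so A = 6.
Conserve atomic number: 1 + 2 = Z + 0, so Z = 3.
Z = 3 is lithium, so the species is lithium-6.

Li-6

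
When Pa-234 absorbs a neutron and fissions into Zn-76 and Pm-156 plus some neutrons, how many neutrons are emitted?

3

Conserve mass number: 235 = 76 + 156 + k, so k = 235 − 232 = 3.
Check atomic number: 91 = 30 + 61 + 0 = 91. ✓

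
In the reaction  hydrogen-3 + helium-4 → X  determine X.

Li-7

Conserve mass number: 3 + 4 = A, so A = 7.
Conserve atomic number: 1 + 2 = Z, so Z = 3.
Z = 3 is lithium, so the species is lithium-7.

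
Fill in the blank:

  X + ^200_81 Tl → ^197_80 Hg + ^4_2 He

Conserve mass number: A + 200 = 197 + 4, so A = 1.
Conserve atomic number: Z + 81 = 80 + 2, so Z = 1.
A = 1 and Z = 1 is ^1_1 H — a proton.

proton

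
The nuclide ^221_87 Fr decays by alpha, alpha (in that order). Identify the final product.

Start: (A, Z) = (221, 87).
After α: (217, 85).
After α: (213, 83).
Z = 83 is bismuth.

Bi-213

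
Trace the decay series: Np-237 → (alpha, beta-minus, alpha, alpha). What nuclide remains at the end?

Ra-225

Start: (A, Z) = (237, 93).
After α: (233, 91).
After β⁻: (233, 92).
After α: (229, 90).
After α: (225, 88).
Z = 88 is radium.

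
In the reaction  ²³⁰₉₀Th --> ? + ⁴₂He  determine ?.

Conserve mass number: 230 = A + 4, so A = 226.
Conserve atomic number: 90 = Z + 2, so Z = 88.
Z = 88 is radium, so the species is ²²⁶₈₈Ra.

Ra-226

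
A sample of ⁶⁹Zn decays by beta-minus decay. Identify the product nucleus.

Beta-minus decay: mass number changes by +0, atomic number by +1.
A: 69 = 69; Z: 30 + 1 = 31.
Z = 31 is gallium, so the daughter is ⁶⁹Ga.

Ga-69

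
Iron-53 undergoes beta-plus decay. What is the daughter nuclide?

Mn-53

Beta-plus decay: mass number changes by +0, atomic number by -1.
A: 53 = 53; Z: 26 − 1 = 25.
Z = 25 is manganese, so the daughter is manganese-53.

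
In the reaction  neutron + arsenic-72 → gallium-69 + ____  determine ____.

Conserve mass number: 1 + 72 = 69 + A, so A = 4.
Conserve atomic number: 0 + 33 = 31 + Z, so Z = 2.
A = 4 and Z = 2 is helium-4 — an alpha particle.

alpha particle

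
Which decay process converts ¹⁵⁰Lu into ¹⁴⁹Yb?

proton emission

ΔA = 149 − 150 = -1; ΔZ = 70 − 71 = -1.
A drops by 1 and Z drops by 1 — a proton was emitted.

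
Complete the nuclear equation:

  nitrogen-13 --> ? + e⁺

Conserve mass number: 13 = A + 0, so A = 13.
Conserve atomic number: 7 = Z + 1, so Z = 6.
Z = 6 is carbon, so the species is carbon-13.

C-13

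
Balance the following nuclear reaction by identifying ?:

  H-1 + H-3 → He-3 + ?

Conserve mass number: 1 + 3 = 3 + A, so A = 1.
Conserve atomic number: 1 + 1 = 2 + Z, so Z = 0.
A = 1 and Z = 0 is n — a neutron.

neutron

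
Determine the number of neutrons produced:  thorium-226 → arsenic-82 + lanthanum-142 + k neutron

2

Conserve mass number: 226 = 82 + 142 + k, so k = 226 − 224 = 2.
Check atomic number: 90 = 33 + 57 + 0 = 90. ✓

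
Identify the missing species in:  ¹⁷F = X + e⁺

Conserve mass number: 17 = A + 0, so A = 17.
Conserve atomic number: 9 = Z + 1, so Z = 8.
Z = 8 is oxygen, so the species is ¹⁷O.

O-17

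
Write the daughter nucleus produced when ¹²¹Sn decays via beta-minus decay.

Beta-minus decay: mass number changes by +0, atomic number by +1.
A: 121 = 121; Z: 50 + 1 = 51.
Z = 51 is antimony, so the daughter is ¹²¹Sb.

Sb-121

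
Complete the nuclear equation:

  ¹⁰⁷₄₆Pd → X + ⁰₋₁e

Ag-107

Conserve mass number: 107 = A + 0, so A = 107.
Conserve atomic number: 46 = Z − 1, so Z = 47.
Z = 47 is silver, so the species is ¹⁰⁷₄₇Ag.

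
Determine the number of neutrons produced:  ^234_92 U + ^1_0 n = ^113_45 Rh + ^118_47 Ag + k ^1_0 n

4

Conserve mass number: 235 = 113 + 118 + k, so k = 235 − 231 = 4.
Check atomic number: 92 = 45 + 47 + 0 = 92. ✓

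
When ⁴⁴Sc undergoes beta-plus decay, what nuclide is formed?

Ca-44

Beta-plus decay: mass number changes by +0, atomic number by -1.
A: 44 = 44; Z: 21 − 1 = 20.
Z = 20 is calcium, so the daughter is ⁴⁴Ca.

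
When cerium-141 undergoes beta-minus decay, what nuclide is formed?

Beta-minus decay: mass number changes by +0, atomic number by +1.
A: 141 = 141; Z: 58 + 1 = 59.
Z = 59 is praseodymium, so the daughter is praseodymium-141.

Pr-141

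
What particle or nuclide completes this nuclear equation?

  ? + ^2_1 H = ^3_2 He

proton

Conserve mass number: A + 2 = 3, so A = 1.
Conserve atomic number: Z + 1 = 2, so Z = 1.
A = 1 and Z = 1 is ^1_1 H — a proton.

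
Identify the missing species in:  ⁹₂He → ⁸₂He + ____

neutron

Conserve mass number: 9 = 8 + A, so A = 1.
Conserve atomic number: 2 = 2 + Z, so Z = 0.
A = 1 and Z = 0 is ¹₀n — a neutron.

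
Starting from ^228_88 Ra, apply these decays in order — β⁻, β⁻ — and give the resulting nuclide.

Th-228

Start: (A, Z) = (228, 88).
After β⁻: (228, 89).
After β⁻: (228, 90).
Z = 90 is thorium.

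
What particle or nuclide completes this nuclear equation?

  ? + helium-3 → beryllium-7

alpha particle

Conserve mass number: A + 3 = 7, so A = 4.
Conserve atomic number: Z + 2 = 4, so Z = 2.
A = 4 and Z = 2 is helium-4 — an alpha particle.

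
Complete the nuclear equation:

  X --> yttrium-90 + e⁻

Sr-90

Conserve mass number: A = 90 + 0, so A = 90.
Conserve atomic number: Z = 39 − 1, so Z = 38.
Z = 38 is strontium, so the species is strontium-90.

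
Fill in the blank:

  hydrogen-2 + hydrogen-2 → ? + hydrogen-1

H-3

Conserve mass number: 2 + 2 = A + 1, so A = 3.
Conserve atomic number: 1 + 1 = Z + 1, so Z = 1.
A = 3 and Z = 1 is hydrogen-3 — a triton.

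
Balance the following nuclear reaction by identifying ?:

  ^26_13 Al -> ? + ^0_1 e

Mg-26

Conserve mass number: 26 = A + 0, so A = 26.
Conserve atomic number: 13 = Z + 1, so Z = 12.
Z = 12 is magnesium, so the species is ^26_12 Mg.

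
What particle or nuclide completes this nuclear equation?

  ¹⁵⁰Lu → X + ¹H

Conserve mass number: 150 = A + 1, so A = 149.
Conserve atomic number: 71 = Z + 1, so Z = 70.
Z = 70 is ytterbium, so the species is ¹⁴⁹Yb.

Yb-149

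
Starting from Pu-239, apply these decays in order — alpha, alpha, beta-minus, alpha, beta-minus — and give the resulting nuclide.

Th-227

Start: (A, Z) = (239, 94).
After α: (235, 92).
After α: (231, 90).
After β⁻: (231, 91).
After α: (227, 89).
After β⁻: (227, 90).
Z = 90 is thorium.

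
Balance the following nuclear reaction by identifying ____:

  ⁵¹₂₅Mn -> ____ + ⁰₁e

Cr-51

Conserve mass number: 51 = A + 0, so A = 51.
Conserve atomic number: 25 = Z + 1, so Z = 24.
Z = 24 is chromium, so the species is ⁵¹₂₄Cr.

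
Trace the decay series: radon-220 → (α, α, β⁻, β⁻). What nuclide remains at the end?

Start: (A, Z) = (220, 86).
After α: (216, 84).
After α: (212, 82).
After β⁻: (212, 83).
After β⁻: (212, 84).
Z = 84 is polonium.

Po-212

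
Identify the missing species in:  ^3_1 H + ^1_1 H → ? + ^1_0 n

He-3

Conserve mass number: 3 + 1 = A + 1, so A = 3.
Conserve atomic number: 1 + 1 = Z + 0, so Z = 2.
Z = 2 is helium, so the species is ^3_2 He.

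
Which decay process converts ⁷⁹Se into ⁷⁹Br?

ΔA = 79 − 79 = 0; ΔZ = 35 − 34 = +1.
A is unchanged and Z rises by 1 — a neutron has become a proton (β⁻ decay).

beta-minus decay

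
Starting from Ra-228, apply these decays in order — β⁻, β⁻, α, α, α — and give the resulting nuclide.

Po-216

Start: (A, Z) = (228, 88).
After β⁻: (228, 89).
After β⁻: (228, 90).
After α: (224, 88).
After α: (220, 86).
After α: (216, 84).
Z = 84 is polonium.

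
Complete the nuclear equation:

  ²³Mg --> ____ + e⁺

Conserve mass number: 23 = A + 0, so A = 23.
Conserve atomic number: 12 = Z + 1, so Z = 11.
Z = 11 is sodium, so the species is ²³Na.

Na-23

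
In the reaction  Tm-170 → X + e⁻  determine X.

Yb-170

Conserve mass number: 170 = A + 0, so A = 170.
Conserve atomic number: 69 = Z − 1, so Z = 70.
Z = 70 is ytterbium, so the species is Yb-170.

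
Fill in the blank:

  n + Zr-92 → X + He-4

Conserve mass number: 1 + 92 = A + 4, so A = 89.
Conserve atomic number: 0 + 40 = Z + 2, so Z = 38.
Z = 38 is strontium, so the species is Sr-89.

Sr-89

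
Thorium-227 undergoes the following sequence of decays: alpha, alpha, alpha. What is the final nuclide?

Po-215

Start: (A, Z) = (227, 90).
After α: (223, 88).
After α: (219, 86).
After α: (215, 84).
Z = 84 is polonium.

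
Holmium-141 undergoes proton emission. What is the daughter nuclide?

Dy-140

Proton emission: mass number changes by -1, atomic number by -1.
A: 141 − 1 = 140; Z: 67 − 1 = 66.
Z = 66 is dysprosium, so the daughter is dysprosium-140.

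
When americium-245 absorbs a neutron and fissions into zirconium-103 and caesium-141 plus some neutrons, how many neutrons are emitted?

2

Conserve mass number: 246 = 103 + 141 + k, so k = 246 − 244 = 2.
Check atomic number: 95 = 40 + 55 + 0 = 95. ✓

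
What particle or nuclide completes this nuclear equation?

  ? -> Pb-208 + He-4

Po-212

Conserve mass number: A = 208 + 4, so A = 212.
Conserve atomic number: Z = 82 + 2, so Z = 84.
Z = 84 is polonium, so the species is Po-212.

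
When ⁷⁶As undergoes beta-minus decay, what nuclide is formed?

Se-76

Beta-minus decay: mass number changes by +0, atomic number by +1.
A: 76 = 76; Z: 33 + 1 = 34.
Z = 34 is selenium, so the daughter is ⁷⁶Se.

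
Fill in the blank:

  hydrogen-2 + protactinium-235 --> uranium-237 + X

gamma ray

Conserve mass number: 2 + 235 = 237 + A, so A = 0.
Conserve atomic number: 1 + 91 = 92 + Z, so Z = 0.
A = 0 and Z = 0 is γ — a gamma ray.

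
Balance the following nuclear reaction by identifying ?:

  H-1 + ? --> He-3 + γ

deuteron

Conserve mass number: 1 + A = 3 + 0, so A = 2.
Conserve atomic number: 1 + Z = 2 + 0, so Z = 1.
A = 2 and Z = 1 is H-2 — a deuteron.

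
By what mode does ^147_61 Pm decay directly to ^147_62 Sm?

beta-minus decay

ΔA = 147 − 147 = 0; ΔZ = 62 − 61 = +1.
A is unchanged and Z rises by 1 — a neutron has become a proton (β⁻ decay).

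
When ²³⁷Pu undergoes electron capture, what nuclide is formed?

Np-237

Electron capture: mass number changes by +0, atomic number by -1.
A: 237 = 237; Z: 94 − 1 = 93.
Z = 93 is neptunium, so the daughter is ²³⁷Np.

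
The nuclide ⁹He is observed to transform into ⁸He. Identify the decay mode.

ΔA = 8 − 9 = -1; ΔZ = 2 − 2 = +0.
A drops by 1 with Z unchanged — a neutron was emitted.

neutron emission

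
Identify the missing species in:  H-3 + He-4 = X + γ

Li-7

Conserve mass number: 3 + 4 = A + 0, so A = 7.
Conserve atomic number: 1 + 2 = Z + 0, so Z = 3.
Z = 3 is lithium, so the species is Li-7.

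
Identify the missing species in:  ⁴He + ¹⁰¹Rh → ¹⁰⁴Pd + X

proton

Conserve mass number: 4 + 101 = 104 + A, so A = 1.
Conserve atomic number: 2 + 45 = 46 + Z, so Z = 1.
A = 1 and Z = 1 is ¹H — a proton.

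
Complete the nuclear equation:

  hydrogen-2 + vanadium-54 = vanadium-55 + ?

Conserve mass number: 2 + 54 = 55 + A, so A = 1.
Conserve atomic number: 1 + 23 = 23 + Z, so Z = 1.
A = 1 and Z = 1 is hydrogen-1 — a proton.

proton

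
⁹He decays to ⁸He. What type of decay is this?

ΔA = 8 − 9 = -1; ΔZ = 2 − 2 = +0.
A drops by 1 with Z unchanged — a neutron was emitted.

neutron emission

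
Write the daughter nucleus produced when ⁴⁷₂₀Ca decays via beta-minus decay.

Beta-minus decay: mass number changes by +0, atomic number by +1.
A: 47 = 47; Z: 20 + 1 = 21.
Z = 21 is scandium, so the daughter is ⁴⁷₂₁Sc.

Sc-47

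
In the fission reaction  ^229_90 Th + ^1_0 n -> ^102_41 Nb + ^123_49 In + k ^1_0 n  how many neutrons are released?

Conserve mass number: 230 = 102 + 123 + k, so k = 230 − 225 = 5.
Check atomic number: 90 = 41 + 49 + 0 = 90. ✓

5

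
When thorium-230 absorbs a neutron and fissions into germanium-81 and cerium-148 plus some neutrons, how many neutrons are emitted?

2

Conserve mass number: 231 = 81 + 148 + k, so k = 231 − 229 = 2.
Check atomic number: 90 = 32 + 58 + 0 = 90. ✓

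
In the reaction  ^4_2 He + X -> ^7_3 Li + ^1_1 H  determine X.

Conserve mass number: 4 + A = 7 + 1, so A = 4.
Conserve atomic number: 2 + Z = 3 + 1, so Z = 2.
A = 4 and Z = 2 is ^4_2 He — an alpha particle.

alpha particle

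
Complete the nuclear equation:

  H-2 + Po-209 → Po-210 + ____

proton

Conserve mass number: 2 + 209 = 210 + A, so A = 1.
Conserve atomic number: 1 + 84 = 84 + Z, so Z = 1.
A = 1 and Z = 1 is H-1 — a proton.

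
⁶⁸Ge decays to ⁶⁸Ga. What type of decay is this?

ΔA = 68 − 68 = 0; ΔZ = 31 − 32 = -1.
A is unchanged and Z drops by 1 — a proton has become a neutron (β⁺ emission or electron capture).

beta-plus decay or electron capture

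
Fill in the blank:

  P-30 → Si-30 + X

Conserve mass number: 30 = 30 + A, so A = 0.
Conserve atomic number: 15 = 14 + Z, so Z = 1.
A = 0 and Z = 1 is e⁺ — a positron.

positron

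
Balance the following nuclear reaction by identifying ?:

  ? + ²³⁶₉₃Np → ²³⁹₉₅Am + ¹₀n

alpha particle

Conserve mass number: A + 236 = 239 + 1, so A = 4.
Conserve atomic number: Z + 93 = 95 + 0, so Z = 2.
A = 4 and Z = 2 is ⁴₂He — an alpha particle.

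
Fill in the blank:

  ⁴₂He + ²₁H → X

Conserve mass number: 4 + 2 = A, so A = 6.
Conserve atomic number: 2 + 1 = Z, so Z = 3.
Z = 3 is lithium, so the species is ⁶₃Li.

Li-6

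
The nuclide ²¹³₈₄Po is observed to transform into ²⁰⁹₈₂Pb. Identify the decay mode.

alpha decay

ΔA = 209 − 213 = -4; ΔZ = 82 − 84 = -2.
A drops by 4 and Z drops by 2 — the signature of alpha emission.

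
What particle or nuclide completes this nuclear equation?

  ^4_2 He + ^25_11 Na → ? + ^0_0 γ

Conserve mass number: 4 + 25 = A + 0, so A = 29.
Conserve atomic number: 2 + 11 = Z + 0, so Z = 13.
Z = 13 is aluminium, so the species is ^29_13 Al.

Al-29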